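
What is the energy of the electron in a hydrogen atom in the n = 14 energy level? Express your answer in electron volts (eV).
-0.069 eV

The energy levels of a hydrogen-like atom are given by:
E_n = -13.6057 eV / n²

For n = 14:
E_14 = -13.6057 eV / 14²
E_14 = -13.6057 eV / 196
E_14 = -0.069 eV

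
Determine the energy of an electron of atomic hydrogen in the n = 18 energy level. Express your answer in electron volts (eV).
-0.041993 eV

The energy levels of a hydrogen-like atom are given by:
E_n = -13.6057 eV / n²

For n = 18:
E_18 = -13.6057 eV / 18²
E_18 = -13.6057 eV / 324
E_18 = -0.041993 eV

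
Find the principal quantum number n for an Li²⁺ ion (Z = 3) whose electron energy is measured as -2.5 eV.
n = 7

The exact energy levels follow E_n = -13.6057 Z² / n² eV with Z = 3.

The measured value (-2.5 eV) is reported to only 2 significant figures, so we must test candidate n values and see which one matches to that precision.

Candidate energies:
  n = 5:  E = -13.6057 × 3² / 5² = -4.89805 eV
  n = 6:  E = -13.6057 × 3² / 6² = -3.40143 eV
  n = 7:  E = -13.6057 × 3² / 7² = -2.49901 eV  ← matches
  n = 8:  E = -13.6057 × 3² / 8² = -1.91330 eV
  n = 9:  E = -13.6057 × 3² / 9² = -1.51174 eV

Checking against the measurement of -2.5 eV (2 sig figs), only n = 7 agrees:
E_7 = -2.49901 eV, which rounds to -2.5 eV ✓

Therefore n = 7.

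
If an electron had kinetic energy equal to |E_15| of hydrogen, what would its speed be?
1.4585e+05 m/s (or 0.05% of c)

The binding energy at n = 15 for hydrogen is:
E_15 = -13.6057/15² = -0.060469778 eV
|E_15| = 0.060469778 eV

Convert to Joules:
KE = 0.060469778 eV × (1.602177 × 10⁻¹⁹ J/eV) = 9.688329e-21 J

Using KE = ½mv²:
v = √(2·KE/m_e)
v = √(2 × 9.688329e-21 J / 9.10938 × 10⁻³¹ kg)
v = 1.4585e+05 m/s

This is approximately 0.05% the speed of light.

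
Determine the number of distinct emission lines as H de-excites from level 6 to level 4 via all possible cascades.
3

The electron can occupy levels n = 4, 5, ..., 6 during de-excitation — that is m = 6 - 4 + 1 = 3 distinct levels.

The number of distinct spectral lines equals the number of ways to choose 2 of these m levels (each pair gives one possible emission transition):

Number of lines = m(m-1)/2 = 3×2/2 = 3

These correspond to all possible transitions between the 3 levels:
6 → 5, 6 → 4, 5 → 4

Each transition produces a photon with a unique energy (and thus wavelength). This count does not depend on Z.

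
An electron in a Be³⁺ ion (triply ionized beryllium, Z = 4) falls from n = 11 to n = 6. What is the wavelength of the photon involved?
291.872861 nm

First, find the transition energy using E_n = -13.6057 Z² / n² eV:
E_11 = -13.6057 × 4² / 11² = -1.7991008264 eV
E_6 = -13.6057 × 4² / 6² = -6.0469777778 eV

Photon energy: |ΔE| = |E_6 - E_11| = 4.2478769514 eV

Convert to wavelength using E = hc/λ with hc = 1239.84 eV·nm:
λ = hc/E = 1239.84 eV·nm / 4.2478769514 eV
λ = 291.872861 nm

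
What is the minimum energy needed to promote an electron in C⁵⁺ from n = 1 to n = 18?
488.293456 eV

The energy levels of a hydrogen-like atom are E_n = -13.6057 Z² eV / n².

Energy at n = 1: E_1 = -13.6057 × 6² / 1² = -489.805200000 eV
Energy at n = 18: E_18 = -13.6057 × 6² / 18² = -1.511744444 eV

The excitation energy is the difference:
ΔE = E_18 - E_1
ΔE = -1.511744444 - (-489.805200000)
ΔE = 488.293456 eV

Since this is positive, energy must be absorbed (photon absorption).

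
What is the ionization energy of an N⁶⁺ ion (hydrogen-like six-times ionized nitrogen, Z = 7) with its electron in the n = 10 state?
6.66679 eV

The ionization energy is the energy needed to remove the electron completely (n → ∞).

For a hydrogen-like ion with Z = 7, E_n = -13.6057 Z² / n² eV.

At n = 10: E_10 = -13.6057 × 7² / 10² = -6.66679300 eV
At n = ∞: E_∞ = 0 eV

Ionization energy = E_∞ - E_10 = 0 - (-6.66679300) = 6.66679300 eV
Ionization energy ≈ 6.66679 eV

This is also called the binding energy of the electron in state n = 10.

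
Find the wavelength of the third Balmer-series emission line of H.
433.93578 nm

The lines of a series are numbered from the longest wavelength (smallest ΔE) outward; the third line is the transition from n = n_f + 3 to n_f.
The Balmer series has all transitions ending at n_f = 2.

For H, the third line (γ-line) is the jump from n = 5 to n = 2:
E_5 = -13.6057 / 5² = -0.544228000 eV
E_2 = -13.6057 / 2² = -3.401425000 eV
ΔE = E_5 - E_2 = 2.857197000 eV

λ = hc/E = 1239.84 eV·nm / 2.857197000 eV
λ = 433.93578 nm

This is the γ-line of the Balmer series in H.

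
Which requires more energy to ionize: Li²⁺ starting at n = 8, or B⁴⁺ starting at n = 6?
B⁴⁺ at n = 6 (E = -9.45 eV)

Using E_n = -13.6057 Z² / n² eV:

Li²⁺ (Z = 3) at n = 8:
E = -13.6057 × 3² / 8² = -13.6057 × 9 / 64 = -1.91330 eV

B⁴⁺ (Z = 5) at n = 6:
E = -13.6057 × 5² / 6² = -13.6057 × 25 / 36 = -9.44840 eV

Since -9.44840 eV < -1.91330 eV,
B⁴⁺ at n = 6 is more tightly bound (requires more energy to ionize).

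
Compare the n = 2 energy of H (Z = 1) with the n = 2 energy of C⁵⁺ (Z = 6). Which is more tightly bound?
C⁵⁺ at n = 2 (E = -122.45 eV)

Using E_n = -13.6057 Z² / n² eV:

H (Z = 1) at n = 2:
E = -13.6057 × 1² / 2² = -13.6057 × 1 / 4 = -3.40143 eV

C⁵⁺ (Z = 6) at n = 2:
E = -13.6057 × 6² / 2² = -13.6057 × 36 / 4 = -122.45130 eV

Since -122.45130 eV < -3.40143 eV,
C⁵⁺ at n = 2 is more tightly bound (requires more energy to ionize).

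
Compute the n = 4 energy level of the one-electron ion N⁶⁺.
-41.6675 eV

For hydrogen-like ions, the energy levels scale with Z²:
E_n = -13.6057 Z² / n² eV

For N⁶⁺ (Z = 7) at n = 4:
E_4 = -13.6057 × 7² / 4²
E_4 = -13.6057 × 49 / 16
E_4 = -666.6793 / 16
E_4 = -41.6675 eV

The energy is 49 times more negative than hydrogen at the same n due to the stronger nuclear charge.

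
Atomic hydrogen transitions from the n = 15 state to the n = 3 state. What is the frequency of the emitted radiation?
3.50917e+14 Hz

First, find the transition energy:
E_15 = -13.6057 / 15² = -0.06046978 eV
E_3 = -13.6057 / 3² = -1.51174444 eV
|ΔE| = |E_3 - E_15| = 1.45127466 eV

Convert to Joules: E = 1.45127466 eV × (1.602177 × 10⁻¹⁹ J/eV) = 2.3251989e-19 J

Using E = hf:
f = E/h = 2.3251989e-19 J / (6.62607 × 10⁻³⁴ J·s)
f = 3.50917e+14 Hz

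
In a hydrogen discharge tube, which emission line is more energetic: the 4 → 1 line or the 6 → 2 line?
4 → 1

Calculate the energy for each transition:

Transition 4 → 1:
ΔE₁ = |E_1 - E_4| = |-13.6057/1² - (-13.6057/4²)|
ΔE₁ = |-13.60570000000 - (-0.85035625000)| = 12.75534375 eV

Transition 6 → 2:
ΔE₂ = |E_2 - E_6| = |-13.6057/2² - (-13.6057/6²)|
ΔE₂ = |-3.40142500000 - (-0.37793611111)| = 3.02348889 eV

Since 12.75534375 eV > 3.02348889 eV, the transition 4 → 1 emits the more energetic photon.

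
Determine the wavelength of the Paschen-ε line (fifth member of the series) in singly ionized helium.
238.586 nm

The lines of a series are numbered from the longest wavelength (smallest ΔE) outward; the fifth line is the transition from n = n_f + 5 to n_f.
The Paschen series has all transitions ending at n_f = 3.

For He⁺ (Z = 2), the fifth line (ε-line) is the jump from n = 8 to n = 3:
E_8 = -13.6057 × 2² / 8² = -0.8503563 eV
E_3 = -13.6057 × 2² / 3² = -6.0469778 eV
ΔE = E_8 - E_3 = 5.1966215 eV

λ = hc/E = 1239.84 eV·nm / 5.1966215 eV
λ = 238.586 nm

This is the ε-line of the Paschen series in He⁺.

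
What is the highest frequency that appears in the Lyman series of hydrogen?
3.28984e+15 Hz

The series limit corresponds to the transition from n = ∞ to n = 1.
This is the highest energy (shortest wavelength) transition in the Lyman series.

E_∞ = 0 eV
E_1 = -13.6057 / 1² = -13.6057000 eV

Energy at series limit:
ΔE = E_∞ - E_1 = 0 - (-13.6057000) = 13.6057000 eV
E = 13.6057000 eV × (1.602177 × 10⁻¹⁹ J/eV) = 2.1798740e-18 J
f = E/h = 2.1798740e-18 J / (6.62607 × 10⁻³⁴ J·s) = 3.28984e+15 Hz

This energy equals the ionization energy from the n = 1 state of hydrogen.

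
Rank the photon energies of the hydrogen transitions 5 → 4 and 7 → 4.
7 → 4

Calculate the energy for each transition:

Transition 5 → 4:
ΔE₁ = |E_4 - E_5| = |-13.6057/4² - (-13.6057/5²)|
ΔE₁ = |-0.8503562500 - (-0.5442280000)| = 0.3061283 eV

Transition 7 → 4:
ΔE₂ = |E_4 - E_7| = |-13.6057/4² - (-13.6057/7²)|
ΔE₂ = |-0.8503562500 - (-0.2776673469)| = 0.5726889 eV

Since 0.5726889 eV > 0.3061283 eV, the transition 7 → 4 emits the more energetic photon.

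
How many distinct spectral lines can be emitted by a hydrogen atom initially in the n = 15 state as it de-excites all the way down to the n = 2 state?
91

The electron can occupy levels n = 2, 3, ..., 15 during de-excitation — that is m = 15 - 2 + 1 = 14 distinct levels.

The number of distinct spectral lines equals the number of ways to choose 2 of these m levels (each pair gives one possible emission transition):

Number of lines = m(m-1)/2 = 14×13/2 = 91

These correspond to all possible transitions between the 14 levels:
15 → 14, 15 → 13, 15 → 12, 15 → 11, 15 → 10, 15 → 9, 15 → 8, 15 → 7...

Each transition produces a photon with a unique energy (and thus wavelength). This count does not depend on Z.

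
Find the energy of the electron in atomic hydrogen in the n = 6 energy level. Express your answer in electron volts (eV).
-0.37794 eV

The energy levels of a hydrogen-like atom are given by:
E_n = -13.6057 eV / n²

For n = 6:
E_6 = -13.6057 eV / 6²
E_6 = -13.6057 eV / 36
E_6 = -0.37794 eV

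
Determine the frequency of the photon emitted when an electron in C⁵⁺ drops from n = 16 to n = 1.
1.17972e+17 Hz

First, find the transition energy:
E_16 = -13.6057 × 6² / 16² = -1.91330156 eV
E_1 = -13.6057 × 6² / 1² = -489.80520000 eV
|ΔE| = |E_1 - E_16| = 487.89189844 eV

Convert to Joules: E = 487.89189844 eV × (1.602177 × 10⁻¹⁹ J/eV) = 7.8168918e-17 J

Using E = hf:
f = E/h = 7.8168918e-17 J / (6.62607 × 10⁻³⁴ J·s)
f = 1.17972e+17 Hz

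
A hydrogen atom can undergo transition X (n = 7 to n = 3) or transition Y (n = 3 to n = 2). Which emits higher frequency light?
3 → 2

Calculate the energy for each transition:

Transition 7 → 3:
ΔE₁ = |E_3 - E_7| = |-13.6057/3² - (-13.6057/7²)|
ΔE₁ = |-1.511744444 - (-0.277667347)| = 1.234077 eV

Transition 3 → 2:
ΔE₂ = |E_2 - E_3| = |-13.6057/2² - (-13.6057/3²)|
ΔE₂ = |-3.401425000 - (-1.511744444)| = 1.889681 eV

Since 1.889681 eV > 1.234077 eV, the transition 3 → 2 emits the more energetic photon.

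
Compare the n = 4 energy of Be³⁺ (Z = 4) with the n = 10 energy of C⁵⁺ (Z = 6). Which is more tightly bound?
Be³⁺ at n = 4 (E = -13.60570 eV)

Using E_n = -13.6057 Z² / n² eV:

Be³⁺ (Z = 4) at n = 4:
E = -13.6057 × 4² / 4² = -13.6057 × 16 / 16 = -13.60570000 eV

C⁵⁺ (Z = 6) at n = 10:
E = -13.6057 × 6² / 10² = -13.6057 × 36 / 100 = -4.89805200 eV

Since -13.60570000 eV < -4.89805200 eV,
Be³⁺ at n = 4 is more tightly bound (requires more energy to ionize).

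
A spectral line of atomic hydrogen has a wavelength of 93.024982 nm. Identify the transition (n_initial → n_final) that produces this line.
n = 7 → n = 1

First, find the photon energy from the wavelength (hc = 1239.84 eV·nm):
E = hc/λ = 1239.84 eV·nm / 93.024982 nm = 13.328033 eV

The energy levels of hydrogen satisfy E_n = -13.6057 / n² eV, so an emission n_i → n_f releases
ΔE = 13.6057 × (1/n_f² − 1/n_i²) eV.

Setting ΔE equal to the photon energy:
1/n_f² − 1/n_i² = 13.328033 / 13.6057 = 0.97959186

Since 1/n_i² must be positive, we need 1/n_f² > 0.97959186, i.e. n_f ≤ 1. For each allowed n_f, solve n_i = (1/n_f² − 0.97959186)^(−1/2) and check whether it is a whole number:
  n_f = 1: 1/n_i² = 1.00000000 − 0.97959186 = 0.02040814 → n_i = 7.000  → integer, n_i = 7 ✓

Only n_f = 1 gives an integer upper level, n_i = 7.

The transition is from n = 7 to n = 1 (emission).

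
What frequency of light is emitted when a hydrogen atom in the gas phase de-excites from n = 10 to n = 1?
3.25695e+15 Hz

First, find the transition energy:
E_10 = -13.6057 / 10² = -0.13605700 eV
E_1 = -13.6057 / 1² = -13.60570000 eV
|ΔE| = |E_1 - E_10| = 13.46964300 eV

Convert to Joules: E = 13.46964300 eV × (1.602177 × 10⁻¹⁹ J/eV) = 2.1580752e-18 J

Using E = hf:
f = E/h = 2.1580752e-18 J / (6.62607 × 10⁻³⁴ J·s)
f = 3.25695e+15 Hz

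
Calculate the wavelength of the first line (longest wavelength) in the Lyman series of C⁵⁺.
3.37506 nm

The longest wavelength corresponds to the smallest energy transition in the series.
The Lyman series has all transitions ending at n_f = 1.

For C⁵⁺ (Z = 6), the first line (α-line) is the jump from n = 2 to n = 1:
E_2 = -13.6057 × 6² / 2² = -122.4513000 eV
E_1 = -13.6057 × 6² / 1² = -489.8052000 eV
ΔE = E_2 - E_1 = 367.3539000 eV

λ = hc/E = 1239.84 eV·nm / 367.3539000 eV
λ = 3.37506 nm

This is the α-line of the Lyman series in C⁵⁺.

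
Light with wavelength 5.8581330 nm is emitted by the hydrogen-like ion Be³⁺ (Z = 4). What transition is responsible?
n = 6 → n = 1

First, find the photon energy from the wavelength (hc = 1239.84 eV·nm):
E = hc/λ = 1239.84 eV·nm / 5.8581330 nm = 211.64422 eV

The energy levels of Be³⁺ satisfy E_n = -13.6057 × 4² / n² eV, so an emission n_i → n_f releases
ΔE = 13.6057 × 4² × (1/n_f² − 1/n_i²) eV.

Setting ΔE equal to the photon energy:
1/n_f² − 1/n_i² = 211.64422 / (13.6057 × 4²) = 0.97222221

Since 1/n_i² must be positive, we need 1/n_f² > 0.97222221, i.e. n_f ≤ 1. For each allowed n_f, solve n_i = (1/n_f² − 0.97222221)^(−1/2) and check whether it is a whole number:
  n_f = 1: 1/n_i² = 1.00000000 − 0.97222221 = 0.02777779 → n_i = 6.000  → integer, n_i = 6 ✓

Only n_f = 1 gives an integer upper level, n_i = 6.

The transition is from n = 6 to n = 1 (emission).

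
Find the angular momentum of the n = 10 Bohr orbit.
1.055e-33 J·s (or 10ℏ)

In the Bohr model, angular momentum is quantized:
L = nℏ

where ℏ = h/(2π) = 1.05457e-34 J·s

For n = 10:
L = 10 × 1.05457e-34 J·s
L = 1.055e-33 J·s

This can also be written as L = 10ℏ.
The angular momentum is an integer multiple of the reduced Planck constant.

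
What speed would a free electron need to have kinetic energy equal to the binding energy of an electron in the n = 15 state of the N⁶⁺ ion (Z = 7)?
1.0209e+06 m/s (or 0.340543% of c)

The binding energy at n = 15 for N⁶⁺ is:
E_15 = -13.6057 × 7²/15² = -2.96301911 eV
|E_15| = 2.96301911 eV

Convert to Joules:
KE = 2.96301911 eV × (1.602177 × 10⁻¹⁹ J/eV) = 4.747281e-19 J

Using KE = ½mv²:
v = √(2·KE/m_e)
v = √(2 × 4.747281e-19 J / 9.10938 × 10⁻³¹ kg)
v = 1.0209e+06 m/s

This is approximately 0.340543% the speed of light.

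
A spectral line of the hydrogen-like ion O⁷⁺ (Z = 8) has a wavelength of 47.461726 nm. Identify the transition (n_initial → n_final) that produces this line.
n = 10 → n = 5

First, find the photon energy from the wavelength (hc = 1239.84 eV·nm):
E = hc/λ = 1239.84 eV·nm / 47.461726 nm = 26.122944 eV

The energy levels of O⁷⁺ satisfy E_n = -13.6057 × 8² / n² eV, so an emission n_i → n_f releases
ΔE = 13.6057 × 8² × (1/n_f² − 1/n_i²) eV.

Setting ΔE equal to the photon energy:
1/n_f² − 1/n_i² = 26.122944 / (13.6057 × 8²) = 0.030000000

Since 1/n_i² must be positive, we need 1/n_f² > 0.030000000, i.e. n_f ≤ 5. For each allowed n_f, solve n_i = (1/n_f² − 0.030000000)^(−1/2) and check whether it is a whole number:
  n_f = 1: 1/n_i² = 1.000000000 − 0.030000000 = 0.970000000 → n_i = 1.015  (not an integer) ✗
  n_f = 2: 1/n_i² = 0.250000000 − 0.030000000 = 0.220000000 → n_i = 2.132  (not an integer) ✗
  n_f = 3: 1/n_i² = 0.111111111 − 0.030000000 = 0.081111111 → n_i = 3.511  (not an integer) ✗
  n_f = 4: 1/n_i² = 0.062500000 − 0.030000000 = 0.032500000 → n_i = 5.547  (not an integer) ✗
  n_f = 5: 1/n_i² = 0.040000000 − 0.030000000 = 0.010000000 → n_i = 10.000  → integer, n_i = 10 ✓

Only n_f = 5 gives an integer upper level, n_i = 10.

The transition is from n = 10 to n = 5 (emission).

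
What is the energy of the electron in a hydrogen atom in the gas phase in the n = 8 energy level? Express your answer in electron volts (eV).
-0.212589 eV

The energy levels of a hydrogen-like atom are given by:
E_n = -13.6057 eV / n²

For n = 8:
E_8 = -13.6057 eV / 8²
E_8 = -13.6057 eV / 64
E_8 = -0.212589 eV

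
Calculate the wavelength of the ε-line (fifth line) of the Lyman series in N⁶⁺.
1.91 nm

The lines of a series are numbered from the longest wavelength (smallest ΔE) outward; the fifth line is the transition from n = n_f + 5 to n_f.
The Lyman series has all transitions ending at n_f = 1.

For N⁶⁺ (Z = 7), the fifth line (ε-line) is the jump from n = 6 to n = 1:
E_6 = -13.6057 × 7² / 6² = -18.5189 eV
E_1 = -13.6057 × 7² / 1² = -666.6793 eV
ΔE = E_6 - E_1 = 648.1604 eV

λ = hc/E = 1239.84 eV·nm / 648.1604 eV
λ = 1.91 nm

This is the ε-line of the Lyman series in N⁶⁺.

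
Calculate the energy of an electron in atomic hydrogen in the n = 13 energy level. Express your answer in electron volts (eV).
-0.080507 eV

The energy levels of a hydrogen-like atom are given by:
E_n = -13.6057 eV / n²

For n = 13:
E_13 = -13.6057 eV / 13²
E_13 = -13.6057 eV / 169
E_13 = -0.080507 eV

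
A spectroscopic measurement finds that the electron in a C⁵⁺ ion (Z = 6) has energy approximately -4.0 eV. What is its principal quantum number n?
n = 11

The exact energy levels follow E_n = -13.6057 Z² / n² eV with Z = 6.

The measured value (-4.0 eV) is reported to only 2 significant figures, so we must test candidate n values and see which one matches to that precision.

Candidate energies:
  n = 9:  E = -13.6057 × 6² / 9² = -6.04698 eV
  n = 10:  E = -13.6057 × 6² / 10² = -4.89805 eV
  n = 11:  E = -13.6057 × 6² / 11² = -4.04798 eV  ← matches
  n = 12:  E = -13.6057 × 6² / 12² = -3.40143 eV
  n = 13:  E = -13.6057 × 6² / 13² = -2.89826 eV

Checking against the measurement of -4.0 eV (2 sig figs), only n = 11 agrees:
E_11 = -4.04798 eV, which rounds to -4.0 eV ✓

Therefore n = 11.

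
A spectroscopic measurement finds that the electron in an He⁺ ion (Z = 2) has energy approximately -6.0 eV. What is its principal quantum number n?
n = 3

The exact energy levels follow E_n = -13.6057 Z² / n² eV with Z = 2.

The measured value (-6.0 eV) is reported to only 2 significant figures, so we must test candidate n values and see which one matches to that precision.

Candidate energies:
  n = 1:  E = -13.6057 × 2² / 1² = -54.42280 eV
  n = 2:  E = -13.6057 × 2² / 2² = -13.60570 eV
  n = 3:  E = -13.6057 × 2² / 3² = -6.04698 eV  ← matches
  n = 4:  E = -13.6057 × 2² / 4² = -3.40143 eV
  n = 5:  E = -13.6057 × 2² / 5² = -2.17691 eV

Checking against the measurement of -6.0 eV (2 sig figs), only n = 3 agrees:
E_3 = -6.04698 eV, which rounds to -6.0 eV ✓

Therefore n = 3.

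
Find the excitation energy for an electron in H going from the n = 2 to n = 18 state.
3.359432 eV

The energy levels of a hydrogen-like atom are E_n = -13.6057 eV / n².

Energy at n = 2: E_2 = -13.6057 / 2² = -3.401425000 eV
Energy at n = 18: E_18 = -13.6057 / 18² = -0.041992901 eV

The excitation energy is the difference:
ΔE = E_18 - E_2
ΔE = -0.041992901 - (-3.401425000)
ΔE = 3.359432 eV

Since this is positive, energy must be absorbed (photon absorption).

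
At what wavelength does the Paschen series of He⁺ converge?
205.03 nm

The series limit corresponds to the transition from n = ∞ to n = 3.
This is the highest energy (shortest wavelength) transition in the Paschen series.

E_∞ = 0 eV
E_3 = -13.6057 × 2² / 3² = -6.046978 eV

Energy at series limit:
ΔE = E_∞ - E_3 = 0 - (-6.046978) = 6.046978 eV
λ = hc/E = 1239.84 eV·nm / 6.046978 eV = 205.03 nm

This energy equals the ionization energy from the n = 3 state of He⁺.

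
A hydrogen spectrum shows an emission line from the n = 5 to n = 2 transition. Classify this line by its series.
Balmer series

The spectral series in hydrogen are named based on the final (lower) energy level:
- Lyman series: n_final = 1 (ultraviolet)
- Balmer series: n_final = 2 (visible/near-UV)
- Paschen series: n_final = 3 (infrared)
- Brackett series: n_final = 4 (infrared)
- Pfund series: n_final = 5 (far infrared)

Since this transition ends at n = 2, it belongs to the Balmer series.

For reference, this 5 → 2 line has photon energy
ΔE = 13.6057 eV × (1/2² - 1/5²) = 2.85719700 eV,
corresponding to wavelength λ = hc/ΔE = 1239.84 eV·nm / 2.85719700 eV = 433.9358 nm in the visible/near-UV region.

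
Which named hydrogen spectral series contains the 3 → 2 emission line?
Balmer series

The spectral series in hydrogen are named based on the final (lower) energy level:
- Lyman series: n_final = 1 (ultraviolet)
- Balmer series: n_final = 2 (visible/near-UV)
- Paschen series: n_final = 3 (infrared)
- Brackett series: n_final = 4 (infrared)
- Pfund series: n_final = 5 (far infrared)

Since this transition ends at n = 2, it belongs to the Balmer series.

For reference, this 3 → 2 line has photon energy
ΔE = 13.6057 eV × (1/2² - 1/3²) = 1.8896805556 eV,
corresponding to wavelength λ = hc/ΔE = 1239.84 eV·nm / 1.8896805556 eV = 656.110895 nm in the visible/near-UV region.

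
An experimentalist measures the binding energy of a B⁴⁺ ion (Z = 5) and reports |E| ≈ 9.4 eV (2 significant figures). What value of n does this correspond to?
n = 6

The exact energy levels follow E_n = -13.6057 Z² / n² eV with Z = 5.

The measured value (-9.4 eV) is reported to only 2 significant figures, so we must test candidate n values and see which one matches to that precision.

Candidate energies:
  n = 4:  E = -13.6057 × 5² / 4² = -21.258906 eV
  n = 5:  E = -13.6057 × 5² / 5² = -13.605700 eV
  n = 6:  E = -13.6057 × 5² / 6² = -9.448403 eV  ← matches
  n = 7:  E = -13.6057 × 5² / 7² = -6.941684 eV
  n = 8:  E = -13.6057 × 5² / 8² = -5.314727 eV

Checking against the measurement of -9.4 eV (2 sig figs), only n = 6 agrees:
E_6 = -9.448403 eV, which rounds to -9.4 eV ✓

Therefore n = 6.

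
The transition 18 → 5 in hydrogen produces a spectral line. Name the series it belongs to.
Pfund series

The spectral series in hydrogen are named based on the final (lower) energy level:
- Lyman series: n_final = 1 (ultraviolet)
- Balmer series: n_final = 2 (visible/near-UV)
- Paschen series: n_final = 3 (infrared)
- Brackett series: n_final = 4 (infrared)
- Pfund series: n_final = 5 (far infrared)

Since this transition ends at n = 5, it belongs to the Pfund series.

For reference, this 18 → 5 line has photon energy
ΔE = 13.6057 eV × (1/5² - 1/18²) = 0.50223510 eV,
corresponding to wavelength λ = hc/ΔE = 1239.84 eV·nm / 0.50223510 eV = 2468.64 nm in the far infrared region.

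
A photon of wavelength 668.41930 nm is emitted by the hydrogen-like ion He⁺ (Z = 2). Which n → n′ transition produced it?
n = 13 → n = 5

First, find the photon energy from the wavelength (hc = 1239.84 eV·nm):
E = hc/λ = 1239.84 eV·nm / 668.41930 nm = 1.8548836 eV

The energy levels of He⁺ satisfy E_n = -13.6057 × 2² / n² eV, so an emission n_i → n_f releases
ΔE = 13.6057 × 2² × (1/n_f² − 1/n_i²) eV.

Setting ΔE equal to the photon energy:
1/n_f² − 1/n_i² = 1.8548836 / (13.6057 × 2²) = 0.034082840

Since 1/n_i² must be positive, we need 1/n_f² > 0.034082840, i.e. n_f ≤ 5. For each allowed n_f, solve n_i = (1/n_f² − 0.034082840)^(−1/2) and check whether it is a whole number:
  n_f = 1: 1/n_i² = 1.000000000 − 0.034082840 = 0.965917160 → n_i = 1.017  (not an integer) ✗
  n_f = 2: 1/n_i² = 0.250000000 − 0.034082840 = 0.215917160 → n_i = 2.152  (not an integer) ✗
  n_f = 3: 1/n_i² = 0.111111111 − 0.034082840 = 0.077028271 → n_i = 3.603  (not an integer) ✗
  n_f = 4: 1/n_i² = 0.062500000 − 0.034082840 = 0.028417160 → n_i = 5.932  (not an integer) ✗
  n_f = 5: 1/n_i² = 0.040000000 − 0.034082840 = 0.005917160 → n_i = 13.000  → integer, n_i = 13 ✓

Only n_f = 5 gives an integer upper level, n_i = 13.

The transition is from n = 13 to n = 5 (emission).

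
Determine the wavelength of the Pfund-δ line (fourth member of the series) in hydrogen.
3295.20 nm

The lines of a series are numbered from the longest wavelength (smallest ΔE) outward; the fourth line is the transition from n = n_f + 4 to n_f.
The Pfund series has all transitions ending at n_f = 5.

For H, the fourth line (δ-line) is the jump from n = 9 to n = 5:
E_9 = -13.6057 / 9² = -0.16797160 eV
E_5 = -13.6057 / 5² = -0.54422800 eV
ΔE = E_9 - E_5 = 0.37625640 eV

λ = hc/E = 1239.84 eV·nm / 0.37625640 eV
λ = 3295.20 nm

This is the δ-line of the Pfund series in H.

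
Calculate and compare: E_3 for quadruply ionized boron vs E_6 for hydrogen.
B⁴⁺ at n = 3 (E = -37.794 eV)

Using E_n = -13.6057 Z² / n² eV:

B⁴⁺ (Z = 5) at n = 3:
E = -13.6057 × 5² / 3² = -13.6057 × 25 / 9 = -37.793611 eV

H (Z = 1) at n = 6:
E = -13.6057 × 1² / 6² = -13.6057 × 1 / 36 = -0.377936 eV

Since -37.793611 eV < -0.377936 eV,
B⁴⁺ at n = 3 is more tightly bound (requires more energy to ionize).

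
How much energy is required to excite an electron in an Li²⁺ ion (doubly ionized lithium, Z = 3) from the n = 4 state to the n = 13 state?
6.929 eV

The energy levels of a hydrogen-like atom are E_n = -13.6057 Z² eV / n².

Energy at n = 4: E_4 = -13.6057 × 3² / 4² = -7.653206 eV
Energy at n = 13: E_13 = -13.6057 × 3² / 13² = -0.724564 eV

The excitation energy is the difference:
ΔE = E_13 - E_4
ΔE = -0.724564 - (-7.653206)
ΔE = 6.929 eV

Since this is positive, energy must be absorbed (photon absorption).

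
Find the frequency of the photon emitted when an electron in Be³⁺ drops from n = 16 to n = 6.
1.2565e+15 Hz

First, find the transition energy:
E_16 = -13.6057 × 4² / 16² = -0.8503563 eV
E_6 = -13.6057 × 4² / 6² = -6.0469778 eV
|ΔE| = |E_6 - E_16| = 5.1966215 eV

Convert to Joules: E = 5.1966215 eV × (1.602177 × 10⁻¹⁹ J/eV) = 8.325907e-19 J

Using E = hf:
f = E/h = 8.325907e-19 J / (6.62607 × 10⁻³⁴ J·s)
f = 1.2565e+15 Hz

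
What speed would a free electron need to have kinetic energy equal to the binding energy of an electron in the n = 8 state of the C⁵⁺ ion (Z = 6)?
1.6408e+06 m/s (or 0.54730% of c)

The binding energy at n = 8 for C⁵⁺ is:
E_8 = -13.6057 × 6²/8² = -7.6532063 eV
|E_8| = 7.6532063 eV

Convert to Joules:
KE = 7.6532063 eV × (1.602177 × 10⁻¹⁹ J/eV) = 1.226179e-18 J

Using KE = ½mv²:
v = √(2·KE/m_e)
v = √(2 × 1.226179e-18 J / 9.10938 × 10⁻³¹ kg)
v = 1.6408e+06 m/s

This is approximately 0.54730% the speed of light.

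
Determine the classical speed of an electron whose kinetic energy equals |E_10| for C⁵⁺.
1.31262e+06 m/s (or 0.43784% of c)

The binding energy at n = 10 for C⁵⁺ is:
E_10 = -13.6057 × 6²/10² = -4.89805200 eV
|E_10| = 4.89805200 eV

Convert to Joules:
KE = 4.89805200 eV × (1.602177 × 10⁻¹⁹ J/eV) = 7.8475463e-19 J

Using KE = ½mv²:
v = √(2·KE/m_e)
v = √(2 × 7.8475463e-19 J / 9.10938 × 10⁻³¹ kg)
v = 1.31262e+06 m/s

This is approximately 0.43784% the speed of light.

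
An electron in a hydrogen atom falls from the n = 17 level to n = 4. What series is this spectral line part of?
Brackett series

The spectral series in hydrogen are named based on the final (lower) energy level:
- Lyman series: n_final = 1 (ultraviolet)
- Balmer series: n_final = 2 (visible/near-UV)
- Paschen series: n_final = 3 (infrared)
- Brackett series: n_final = 4 (infrared)
- Pfund series: n_final = 5 (far infrared)

Since this transition ends at n = 4, it belongs to the Brackett series.

For reference, this 17 → 4 line has photon energy
ΔE = 13.6057 eV × (1/4² - 1/17²) = 0.8032777033 eV,
corresponding to wavelength λ = hc/ΔE = 1239.84 eV·nm / 0.8032777033 eV = 1543.4762 nm in the infrared region.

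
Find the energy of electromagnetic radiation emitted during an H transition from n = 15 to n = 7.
0.2172 eV

The energy levels are E_n = -13.6057 eV / n².

Energy at n = 15: E_15 = -13.6057 / 15² = -0.0604698 eV
Energy at n = 7: E_7 = -13.6057 / 7² = -0.2776673 eV

For emission (electron falling to lower state), the photon energy is:
E_photon = E_15 - E_7 = |-0.0604698 - (-0.2776673)|
E_photon = 0.2172 eV

This energy is carried away by the emitted photon.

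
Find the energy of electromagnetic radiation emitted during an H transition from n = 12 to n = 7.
0.18 eV

The energy levels are E_n = -13.6057 eV / n².

Energy at n = 12: E_12 = -13.6057 / 12² = -0.09448 eV
Energy at n = 7: E_7 = -13.6057 / 7² = -0.27767 eV

For emission (electron falling to lower state), the photon energy is:
E_photon = E_12 - E_7 = |-0.09448 - (-0.27767)|
E_photon = 0.18 eV

This energy is carried away by the emitted photon.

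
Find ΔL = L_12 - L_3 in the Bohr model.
9.49e-34 J·s (or 9ℏ)

In the Bohr model, L_n = nℏ where ℏ = 1.0546e-34 J·s.

L_12 = 12ℏ = 1.2655e-33 J·s
L_3 = 3ℏ = 3.1638e-34 J·s

ΔL = L_12 - L_3 = (12 - 3)ℏ = 9ℏ
ΔL = 9 × 1.0546e-34 J·s = 9.49e-34 J·s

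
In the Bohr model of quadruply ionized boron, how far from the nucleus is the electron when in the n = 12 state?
1.524030 nm (or 15.240304 Å)

The Bohr radius formula is:
r_n = n² a₀ / Z

where a₀ = 0.052917721 nm is the Bohr radius.

For B⁴⁺ (Z = 5) at n = 12:
r_12 = 12² × 0.052917721 nm / 5
r_12 = 144 × 0.052917721 nm / 5
r_12 = 7.6201518 nm / 5
r_12 = 1.524030 nm

The electron orbits at approximately 1.524030 nm from the nucleus.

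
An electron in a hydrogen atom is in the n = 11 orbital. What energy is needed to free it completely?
0.112444 eV

The ionization energy is the energy needed to remove the electron completely (n → ∞).

For hydrogen, E_n = -13.6057 eV / n².

At n = 11: E_11 = -13.6057 / 11² = -0.112443802 eV
At n = ∞: E_∞ = 0 eV

Ionization energy = E_∞ - E_11 = 0 - (-0.112443802) = 0.112443802 eV
Ionization energy ≈ 0.112444 eV

This is also called the binding energy of the electron in state n = 11.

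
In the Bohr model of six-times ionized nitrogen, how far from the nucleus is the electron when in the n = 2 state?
0.03024 nm (or 0.30239 Å)

The Bohr radius formula is:
r_n = n² a₀ / Z

where a₀ = 0.05291772 nm is the Bohr radius.

For N⁶⁺ (Z = 7) at n = 2:
r_2 = 2² × 0.05291772 nm / 7
r_2 = 4 × 0.05291772 nm / 7
r_2 = 0.211671 nm / 7
r_2 = 0.03024 nm

The electron orbits at approximately 0.03024 nm from the nucleus.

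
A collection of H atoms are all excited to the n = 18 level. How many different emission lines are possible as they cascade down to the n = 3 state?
120

The electron can occupy levels n = 3, 4, ..., 18 during de-excitation — that is m = 18 - 3 + 1 = 16 distinct levels.

The number of distinct spectral lines equals the number of ways to choose 2 of these m levels (each pair gives one possible emission transition):

Number of lines = m(m-1)/2 = 16×15/2 = 120

These correspond to all possible transitions between the 16 levels:
18 → 17, 18 → 16, 18 → 15, 18 → 14, 18 → 13, 18 → 12, 18 → 11, 18 → 10...

Each transition produces a photon with a unique energy (and thus wavelength). This count does not depend on Z.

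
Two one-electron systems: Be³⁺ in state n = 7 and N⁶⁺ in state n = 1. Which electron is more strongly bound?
N⁶⁺ at n = 1 (E = -666.6793 eV)

Using E_n = -13.6057 Z² / n² eV:

Be³⁺ (Z = 4) at n = 7:
E = -13.6057 × 4² / 7² = -13.6057 × 16 / 49 = -4.4426776 eV

N⁶⁺ (Z = 7) at n = 1:
E = -13.6057 × 7² / 1² = -13.6057 × 49 / 1 = -666.6793000 eV

Since -666.6793000 eV < -4.4426776 eV,
N⁶⁺ at n = 1 is more tightly bound (requires more energy to ionize).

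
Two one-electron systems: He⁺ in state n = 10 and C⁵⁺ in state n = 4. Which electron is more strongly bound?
C⁵⁺ at n = 4 (E = -30.612825 eV)

Using E_n = -13.6057 Z² / n² eV:

He⁺ (Z = 2) at n = 10:
E = -13.6057 × 2² / 10² = -13.6057 × 4 / 100 = -0.544228000 eV

C⁵⁺ (Z = 6) at n = 4:
E = -13.6057 × 6² / 4² = -13.6057 × 36 / 16 = -30.612825000 eV

Since -30.612825000 eV < -0.544228000 eV,
C⁵⁺ at n = 4 is more tightly bound (requires more energy to ionize).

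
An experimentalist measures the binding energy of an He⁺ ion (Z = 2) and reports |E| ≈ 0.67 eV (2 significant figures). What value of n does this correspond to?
n = 9

The exact energy levels follow E_n = -13.6057 Z² / n² eV with Z = 2.

The measured value (-0.67 eV) is reported to only 2 significant figures, so we must test candidate n values and see which one matches to that precision.

Candidate energies:
  n = 7:  E = -13.6057 × 2² / 7² = -1.11067 eV
  n = 8:  E = -13.6057 × 2² / 8² = -0.85036 eV
  n = 9:  E = -13.6057 × 2² / 9² = -0.67189 eV  ← matches
  n = 10:  E = -13.6057 × 2² / 10² = -0.54423 eV
  n = 11:  E = -13.6057 × 2² / 11² = -0.44978 eV

Checking against the measurement of -0.67 eV (2 sig figs), only n = 9 agrees:
E_9 = -0.67189 eV, which rounds to -0.67 eV ✓

Therefore n = 9.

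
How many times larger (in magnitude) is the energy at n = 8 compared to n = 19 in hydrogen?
5.640625

Using E_n = -13.6057 Z² / n² eV with Z = 1:

E_8 = -13.6057 / 8² = -13.6057 / 64 = -0.2125890625 eV
E_19 = -13.6057 / 19² = -13.6057 / 361 = -0.0376889197 eV

The ratio is:
E_8/E_19 = (-0.2125890625) / (-0.0376889197)
E_8/E_19 = (-13.6057/64) / (-13.6057/361)
E_8/E_19 = 361/64
E_8/E_19 = 5.640625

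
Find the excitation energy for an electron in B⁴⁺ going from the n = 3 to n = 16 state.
36.4649 eV

The energy levels of a hydrogen-like atom are E_n = -13.6057 Z² eV / n².

Energy at n = 3: E_3 = -13.6057 × 5² / 3² = -37.7936111 eV
Energy at n = 16: E_16 = -13.6057 × 5² / 16² = -1.3286816 eV

The excitation energy is the difference:
ΔE = E_16 - E_3
ΔE = -1.3286816 - (-37.7936111)
ΔE = 36.4649 eV

Since this is positive, energy must be absorbed (photon absorption).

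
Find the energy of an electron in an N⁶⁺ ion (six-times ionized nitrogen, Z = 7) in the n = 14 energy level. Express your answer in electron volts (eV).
-3.401425 eV

The energy levels of a hydrogen-like atom are given by:
E_n = -13.6057 Z² / n² eV  (with Z = 7 for N⁶⁺)

For n = 14:
E_14 = -13.6057 × 7² / 14²
E_14 = -13.6057 × 49 / 196
E_14 = -3.401425 eV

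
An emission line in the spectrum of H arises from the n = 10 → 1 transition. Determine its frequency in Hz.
3.2569e+15 Hz

First, find the transition energy:
E_10 = -13.6057 / 10² = -0.13605700 eV
E_1 = -13.6057 / 1² = -13.60570000 eV
|ΔE| = |E_1 - E_10| = 13.46964300 eV

Convert to Joules: E = 13.46964300 eV × (1.602177 × 10⁻¹⁹ J/eV) = 2.158075e-18 J

Using E = hf:
f = E/h = 2.158075e-18 J / (6.62607 × 10⁻³⁴ J·s)
f = 3.2569e+15 Hz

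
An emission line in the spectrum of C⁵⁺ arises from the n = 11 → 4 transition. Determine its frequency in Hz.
6.423e+15 Hz

First, find the transition energy:
E_11 = -13.6057 × 6² / 11² = -4.0479769 eV
E_4 = -13.6057 × 6² / 4² = -30.6128250 eV
|ΔE| = |E_4 - E_11| = 26.5648481 eV

Convert to Joules: E = 26.5648481 eV × (1.602177 × 10⁻¹⁹ J/eV) = 4.25616e-18 J

Using E = hf:
f = E/h = 4.25616e-18 J / (6.62607 × 10⁻³⁴ J·s)
f = 6.423e+15 Hz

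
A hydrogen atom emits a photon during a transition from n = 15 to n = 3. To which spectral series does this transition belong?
Paschen series

The spectral series in hydrogen are named based on the final (lower) energy level:
- Lyman series: n_final = 1 (ultraviolet)
- Balmer series: n_final = 2 (visible/near-UV)
- Paschen series: n_final = 3 (infrared)
- Brackett series: n_final = 4 (infrared)
- Pfund series: n_final = 5 (far infrared)

Since this transition ends at n = 3, it belongs to the Paschen series.

For reference, this 15 → 3 line has photon energy
ΔE = 13.6057 eV × (1/3² - 1/15²) = 1.4512747 eV,
corresponding to wavelength λ = hc/ΔE = 1239.84 eV·nm / 1.4512747 eV = 854.311 nm in the infrared region.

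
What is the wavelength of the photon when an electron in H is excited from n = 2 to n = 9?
383.4414 nm

First, find the transition energy using E_n = -13.6057 / n² eV:
E_2 = -13.6057 / 2² = -3.40142500 eV
E_9 = -13.6057 / 9² = -0.16797160 eV

Photon energy: |ΔE| = |E_9 - E_2| = 3.23345340 eV

Convert to wavelength using E = hc/λ with hc = 1239.84 eV·nm:
λ = hc/E = 1239.84 eV·nm / 3.23345340 eV
λ = 383.4414 nm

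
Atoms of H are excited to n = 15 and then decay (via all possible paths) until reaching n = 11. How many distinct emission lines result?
10

The electron can occupy levels n = 11, 12, ..., 15 during de-excitation — that is m = 15 - 11 + 1 = 5 distinct levels.

The number of distinct spectral lines equals the number of ways to choose 2 of these m levels (each pair gives one possible emission transition):

Number of lines = m(m-1)/2 = 5×4/2 = 10

These correspond to all possible transitions between the 5 levels:
15 → 14, 15 → 13, 15 → 12, 15 → 11, 14 → 13, 14 → 12, 14 → 11, 13 → 12...

Each transition produces a photon with a unique energy (and thus wavelength). This count does not depend on Z.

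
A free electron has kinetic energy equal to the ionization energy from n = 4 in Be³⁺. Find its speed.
2.188e+06 m/s (or 0.730% of c)

The binding energy at n = 4 for Be³⁺ is:
E_4 = -13.6057 × 4²/4² = -13.60570 eV
|E_4| = 13.60570 eV

Convert to Joules:
KE = 13.60570 eV × (1.602177 × 10⁻¹⁹ J/eV) = 2.17987e-18 J

Using KE = ½mv²:
v = √(2·KE/m_e)
v = √(2 × 2.17987e-18 J / 9.10938 × 10⁻³¹ kg)
v = 2.188e+06 m/s

This is approximately 0.730% the speed of light.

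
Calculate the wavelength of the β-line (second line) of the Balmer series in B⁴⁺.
19.44032 nm

The lines of a series are numbered from the longest wavelength (smallest ΔE) outward; the second line is the transition from n = n_f + 2 to n_f.
The Balmer series has all transitions ending at n_f = 2.

For B⁴⁺ (Z = 5), the second line (β-line) is the jump from n = 4 to n = 2:
E_4 = -13.6057 × 5² / 4² = -21.2589063 eV
E_2 = -13.6057 × 5² / 2² = -85.0356250 eV
ΔE = E_4 - E_2 = 63.7767187 eV

λ = hc/E = 1239.84 eV·nm / 63.7767187 eV
λ = 19.44032 nm

This is the β-line of the Balmer series in B⁴⁺.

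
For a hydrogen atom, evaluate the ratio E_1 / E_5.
25.000000

Using E_n = -13.6057 Z² / n² eV with Z = 1:

E_1 = -13.6057 / 1² = -13.6057 / 1 = -13.605700000000 eV
E_5 = -13.6057 / 5² = -13.6057 / 25 = -0.544228000000 eV

The ratio is:
E_1/E_5 = (-13.605700000000) / (-0.544228000000)
E_1/E_5 = (-13.6057/1) / (-13.6057/25)
E_1/E_5 = 25/1
E_1/E_5 = 25.000000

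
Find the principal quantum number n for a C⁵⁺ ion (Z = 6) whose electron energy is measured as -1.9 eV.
n = 16

The exact energy levels follow E_n = -13.6057 Z² / n² eV with Z = 6.

The measured value (-1.9 eV) is reported to only 2 significant figures, so we must test candidate n values and see which one matches to that precision.

Candidate energies:
  n = 14:  E = -13.6057 × 6² / 14² = -2.49901 eV
  n = 15:  E = -13.6057 × 6² / 15² = -2.17691 eV
  n = 16:  E = -13.6057 × 6² / 16² = -1.91330 eV  ← matches
  n = 17:  E = -13.6057 × 6² / 17² = -1.69483 eV
  n = 18:  E = -13.6057 × 6² / 18² = -1.51174 eV

Checking against the measurement of -1.9 eV (2 sig figs), only n = 16 agrees:
E_16 = -1.91330 eV, which rounds to -1.9 eV ✓

Therefore n = 16.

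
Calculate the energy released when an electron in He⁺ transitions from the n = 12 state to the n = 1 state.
54.044864 eV

The energy levels are E_n = -13.6057 Z² eV / n².

Energy at n = 12: E_12 = -13.6057 × 2² / 12² = -0.377936111 eV
Energy at n = 1: E_1 = -13.6057 × 2² / 1² = -54.422800000 eV

For emission (electron falling to lower state), the photon energy is:
E_photon = E_12 - E_1 = |-0.377936111 - (-54.422800000)|
E_photon = 54.044864 eV

This energy is carried away by the emitted photon.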